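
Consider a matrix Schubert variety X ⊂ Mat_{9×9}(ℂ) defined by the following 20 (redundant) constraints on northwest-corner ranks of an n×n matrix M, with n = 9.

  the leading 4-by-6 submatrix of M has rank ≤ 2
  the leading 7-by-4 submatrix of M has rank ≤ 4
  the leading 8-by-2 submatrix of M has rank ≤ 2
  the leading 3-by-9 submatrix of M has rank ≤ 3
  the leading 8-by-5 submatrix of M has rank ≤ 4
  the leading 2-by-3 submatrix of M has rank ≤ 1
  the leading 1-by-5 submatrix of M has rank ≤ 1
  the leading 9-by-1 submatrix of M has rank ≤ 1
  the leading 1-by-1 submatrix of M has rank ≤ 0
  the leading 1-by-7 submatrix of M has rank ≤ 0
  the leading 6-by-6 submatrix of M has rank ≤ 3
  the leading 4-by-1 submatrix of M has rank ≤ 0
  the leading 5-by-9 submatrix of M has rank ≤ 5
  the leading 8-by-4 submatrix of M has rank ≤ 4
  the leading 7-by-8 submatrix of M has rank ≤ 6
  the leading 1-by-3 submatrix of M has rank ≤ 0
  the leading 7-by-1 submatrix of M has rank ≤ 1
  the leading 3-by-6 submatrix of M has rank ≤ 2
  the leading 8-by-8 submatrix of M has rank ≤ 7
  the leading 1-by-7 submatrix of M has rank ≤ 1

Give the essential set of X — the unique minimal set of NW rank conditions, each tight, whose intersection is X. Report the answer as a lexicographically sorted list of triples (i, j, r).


Recovering R(i,j) via the rank-extension bound from the 20 conditions:

  0 | 0 | 0 | 0 | 0 | 0 | 0 | 1 | 1
  0 | 1 | 1 | 1 | 1 | 1 | 1 | 2 | 2
  0 | 1 | 2 | 2 | 2 | 2 | 2 | 3 | 3
  0 | 1 | 2 | 2 | 2 | 2 | 3 | 4 | 4
  1 | 2 | 3 | 3 | 3 | 3 | 4 | 5 | 5
  1 | 2 | 3 | 3 | 3 | 3 | 4 | 5 | 6
  1 | 2 | 3 | 4 | 4 | 4 | 5 | 6 | 7
  1 | 2 | 3 | 4 | 4 | 5 | 6 | 7 | 8
  1 | 2 | 3 | 4 | 5 | 6 | 7 | 8 | 9

giving w = (8, 2, 3, 7, 1, 9, 4, 6, 5) via Δ²R.

5 SE-corners of the 17-cell Rothe diagram give Ess(w):

[(1, 7, 0), (4, 1, 0), (4, 6, 2), (6, 6, 3), (8, 5, 4)]


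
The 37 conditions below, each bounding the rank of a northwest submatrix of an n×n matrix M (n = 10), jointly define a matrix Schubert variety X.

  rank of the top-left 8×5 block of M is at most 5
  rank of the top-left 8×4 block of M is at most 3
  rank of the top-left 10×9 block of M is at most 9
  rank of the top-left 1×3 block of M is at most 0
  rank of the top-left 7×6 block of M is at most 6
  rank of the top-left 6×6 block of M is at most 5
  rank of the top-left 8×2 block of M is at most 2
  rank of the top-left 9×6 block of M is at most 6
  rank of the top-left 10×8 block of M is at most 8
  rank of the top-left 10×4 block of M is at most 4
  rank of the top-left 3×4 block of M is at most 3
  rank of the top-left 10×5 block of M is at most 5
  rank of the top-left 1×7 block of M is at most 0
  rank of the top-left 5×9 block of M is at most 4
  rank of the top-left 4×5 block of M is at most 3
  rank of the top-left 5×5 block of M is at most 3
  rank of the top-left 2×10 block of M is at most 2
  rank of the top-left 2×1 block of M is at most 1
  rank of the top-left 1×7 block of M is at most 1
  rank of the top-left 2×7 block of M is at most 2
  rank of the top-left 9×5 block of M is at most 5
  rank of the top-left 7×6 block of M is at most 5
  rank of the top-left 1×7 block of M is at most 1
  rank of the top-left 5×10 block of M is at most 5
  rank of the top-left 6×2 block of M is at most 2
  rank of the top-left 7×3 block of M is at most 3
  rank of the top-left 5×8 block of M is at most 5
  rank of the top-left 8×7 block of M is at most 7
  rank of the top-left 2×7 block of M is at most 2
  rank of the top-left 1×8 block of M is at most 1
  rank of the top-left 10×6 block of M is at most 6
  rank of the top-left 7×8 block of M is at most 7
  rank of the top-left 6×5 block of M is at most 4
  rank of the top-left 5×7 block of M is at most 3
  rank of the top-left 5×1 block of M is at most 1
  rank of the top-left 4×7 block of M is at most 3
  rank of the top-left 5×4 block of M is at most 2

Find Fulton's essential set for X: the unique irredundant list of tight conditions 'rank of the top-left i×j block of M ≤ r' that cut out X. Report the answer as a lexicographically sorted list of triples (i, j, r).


Rank table r_w(10×10) implied by the 37 constraints:

  R[1]: 0, 0, 0, 0, 0, 0, 0, 1, 1, 1
  R[2]: 1, 1, 1, 1, 1, 1, 1, 2, 2, 2
  R[3]: 1, 2, 2, 2, 2, 2, 2, 3, 3, 3
  R[4]: 1, 2, 2, 2, 3, 3, 3, 4, 4, 4
  R[5]: 1, 2, 2, 2, 3, 3, 3, 4, 4, 5
  R[6]: 1, 2, 3, 3, 4, 4, 4, 5, 5, 6
  R[7]: 1, 2, 3, 3, 4, 5, 5, 6, 6, 7
  R[8]: 1, 2, 3, 3, 4, 5, 6, 7, 7, 8
  R[9]: 1, 2, 3, 4, 5, 6, 7, 8, 8, 9
  R[10]: 1, 2, 3, 4, 5, 6, 7, 8, 9, 10

reading off 1-entries of Δ²R: w = (8, 1, 2, 5, 10, 3, 6, 7, 4, 9).

Rothe diagram D(w) (16 cells), 5 SE-corners (essential conditions):

[(1, 7, 0), (5, 4, 2), (5, 7, 3), (5, 9, 4), (8, 4, 3)]


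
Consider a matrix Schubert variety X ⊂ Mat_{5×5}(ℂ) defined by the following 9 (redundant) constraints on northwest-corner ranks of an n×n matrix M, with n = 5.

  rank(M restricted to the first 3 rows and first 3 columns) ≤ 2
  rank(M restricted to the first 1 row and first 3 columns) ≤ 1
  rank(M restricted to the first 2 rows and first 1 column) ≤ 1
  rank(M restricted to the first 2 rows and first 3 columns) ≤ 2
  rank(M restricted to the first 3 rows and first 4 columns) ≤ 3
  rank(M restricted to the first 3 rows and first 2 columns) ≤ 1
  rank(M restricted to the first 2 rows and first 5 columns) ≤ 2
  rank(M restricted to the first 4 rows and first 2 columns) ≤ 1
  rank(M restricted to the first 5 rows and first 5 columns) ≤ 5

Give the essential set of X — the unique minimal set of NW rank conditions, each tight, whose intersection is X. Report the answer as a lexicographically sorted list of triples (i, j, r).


Recovering R(i,j) via the rank-extension bound from the 9 conditions:

  row 1: 1 1 1 1 1
  row 2: 1 1 2 2 2
  row 3: 1 1 2 3 3
  row 4: 1 1 2 3 4
  row 5: 1 2 3 4 5

the unique w with this rank table is (1, 3, 4, 5, 2).

Fulton essential set (1 of the 3 Rothe cells):

[(4, 2, 1)]


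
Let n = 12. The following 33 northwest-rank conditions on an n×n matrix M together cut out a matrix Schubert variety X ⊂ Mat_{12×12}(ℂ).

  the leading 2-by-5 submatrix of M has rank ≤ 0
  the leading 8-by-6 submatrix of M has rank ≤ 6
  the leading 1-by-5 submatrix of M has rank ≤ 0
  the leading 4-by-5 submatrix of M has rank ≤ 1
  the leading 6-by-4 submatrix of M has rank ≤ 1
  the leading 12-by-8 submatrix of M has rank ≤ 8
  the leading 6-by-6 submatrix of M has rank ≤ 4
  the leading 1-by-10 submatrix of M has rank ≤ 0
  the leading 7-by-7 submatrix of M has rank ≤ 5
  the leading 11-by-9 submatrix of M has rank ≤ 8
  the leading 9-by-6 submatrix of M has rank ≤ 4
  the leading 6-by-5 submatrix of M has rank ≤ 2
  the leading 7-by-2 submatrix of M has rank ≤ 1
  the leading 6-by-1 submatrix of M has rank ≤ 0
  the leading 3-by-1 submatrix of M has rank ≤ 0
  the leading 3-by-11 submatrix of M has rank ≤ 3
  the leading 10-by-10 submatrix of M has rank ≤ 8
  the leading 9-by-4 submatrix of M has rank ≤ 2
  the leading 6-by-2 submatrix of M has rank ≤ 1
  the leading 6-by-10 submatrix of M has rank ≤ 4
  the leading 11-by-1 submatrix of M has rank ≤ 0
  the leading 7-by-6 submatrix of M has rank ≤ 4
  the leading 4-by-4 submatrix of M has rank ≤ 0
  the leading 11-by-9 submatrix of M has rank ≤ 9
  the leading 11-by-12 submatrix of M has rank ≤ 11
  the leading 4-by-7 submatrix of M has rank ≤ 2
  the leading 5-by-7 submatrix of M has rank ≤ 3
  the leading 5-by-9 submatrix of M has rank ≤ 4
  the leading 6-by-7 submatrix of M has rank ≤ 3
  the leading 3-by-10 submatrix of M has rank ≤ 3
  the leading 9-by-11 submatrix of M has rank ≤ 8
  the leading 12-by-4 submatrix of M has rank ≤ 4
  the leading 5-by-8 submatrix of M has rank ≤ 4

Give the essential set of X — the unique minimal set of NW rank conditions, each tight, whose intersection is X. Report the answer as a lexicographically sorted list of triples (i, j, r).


Propagating the 33 rank bounds to every northwest block:

  row 1: 0 0 0 0 0 0 0 0 0 0 1 1
  row 2: 0 0 0 0 0 1 1 1 1 1 2 2
  row 3: 0 0 0 0 1 2 2 2 2 2 3 3
  row 4: 0 0 0 0 1 2 2 3 3 3 4 4
  row 5: 0 1 1 1 2 3 3 4 4 4 5 5
  row 6: 0 1 1 1 2 3 3 4 4 4 5 6
  row 7: 0 1 2 2 3 4 4 5 5 5 6 7
  row 8: 0 1 2 2 3 4 5 6 6 6 7 8
  row 9: 0 1 2 2 3 4 5 6 7 7 8 9
  row 10: 0 1 2 3 4 5 6 7 8 8 9 10
  row 11: 0 1 2 3 4 5 6 7 8 9 10 11
  row 12: 1 2 3 4 5 6 7 8 9 10 11 12

so w = (11, 6, 5, 8, 2, 12, 3, 7, 9, 4, 10, 1).

Fulton essential set (9 of the 38 Rothe cells):

[(1, 10, 0), (2, 5, 0), (4, 4, 0), (4, 7, 2), (6, 4, 1), (6, 7, 3), (6, 10, 4), (9, 4, 2), (11, 1, 0)]


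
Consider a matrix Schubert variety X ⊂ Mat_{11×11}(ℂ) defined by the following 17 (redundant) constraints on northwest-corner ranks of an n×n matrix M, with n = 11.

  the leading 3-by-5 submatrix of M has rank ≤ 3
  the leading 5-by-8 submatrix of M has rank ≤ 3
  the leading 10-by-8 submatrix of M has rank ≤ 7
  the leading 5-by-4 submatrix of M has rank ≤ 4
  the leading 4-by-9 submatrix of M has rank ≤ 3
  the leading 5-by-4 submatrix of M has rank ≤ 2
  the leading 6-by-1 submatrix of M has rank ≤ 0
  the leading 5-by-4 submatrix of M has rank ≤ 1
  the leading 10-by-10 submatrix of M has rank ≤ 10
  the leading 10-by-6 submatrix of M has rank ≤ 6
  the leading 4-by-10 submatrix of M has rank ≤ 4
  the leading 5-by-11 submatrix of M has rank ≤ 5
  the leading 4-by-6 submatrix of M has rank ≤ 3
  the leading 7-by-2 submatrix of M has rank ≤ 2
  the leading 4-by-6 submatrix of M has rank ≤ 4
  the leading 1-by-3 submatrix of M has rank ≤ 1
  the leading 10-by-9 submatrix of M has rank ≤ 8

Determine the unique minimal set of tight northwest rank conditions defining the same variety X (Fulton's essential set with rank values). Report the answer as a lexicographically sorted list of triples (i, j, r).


Reconstructing r_w from the 17 given conditions:

  row 1: 0  1  1  1  1  1  1  1  1  1  1
  row 2: 0  1  1  1  2  2  2  2  2  2  2
  row 3: 0  1  1  1  2  3  3  3  3  3  3
  row 4: 0  1  1  1  2  3  3  3  3  4  4
  row 5: 0  1  1  1  2  3  3  3  4  5  5
  row 6: 0  1  2  2  3  4  4  4  5  6  6
  row 7: 1  2  3  3  4  5  5  5  6  7  7
  row 8: 1  2  3  4  5  6  6  6  7  8  8
  row 9: 1  2  3  4  5  6  7  7  8  9  9
  row 10: 1  2  3  4  5  6  7  7  8  9  10
  row 11: 1  2  3  4  5  6  7  8  9  10  11

second differences of R give the permutation w = (2, 5, 6, 10, 9, 3, 1, 4, 7, 11, 8).

|D(w)|=20, |Ess(w)|=5:

[(4, 9, 3), (5, 4, 1), (5, 8, 3), (6, 1, 0), (10, 8, 7)]


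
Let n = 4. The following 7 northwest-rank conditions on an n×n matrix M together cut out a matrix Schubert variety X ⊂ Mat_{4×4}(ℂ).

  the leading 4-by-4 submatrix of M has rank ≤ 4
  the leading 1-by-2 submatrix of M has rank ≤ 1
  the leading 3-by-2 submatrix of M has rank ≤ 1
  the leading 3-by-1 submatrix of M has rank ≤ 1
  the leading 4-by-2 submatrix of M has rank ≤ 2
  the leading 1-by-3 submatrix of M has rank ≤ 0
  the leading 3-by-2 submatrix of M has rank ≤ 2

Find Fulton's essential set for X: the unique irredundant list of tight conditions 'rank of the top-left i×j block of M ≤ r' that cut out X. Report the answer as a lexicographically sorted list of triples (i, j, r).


Rank table r_w(4×4) implied by the 7 constraints:

  R[1]: 0 0 0 1
  R[2]: 1 1 1 2
  R[3]: 1 1 2 3
  R[4]: 1 2 3 4

so w = (4, 1, 3, 2).

D(w) has 4 cells with 2 SE-corners; essential set:

[(1, 3, 0), (3, 2, 1)]


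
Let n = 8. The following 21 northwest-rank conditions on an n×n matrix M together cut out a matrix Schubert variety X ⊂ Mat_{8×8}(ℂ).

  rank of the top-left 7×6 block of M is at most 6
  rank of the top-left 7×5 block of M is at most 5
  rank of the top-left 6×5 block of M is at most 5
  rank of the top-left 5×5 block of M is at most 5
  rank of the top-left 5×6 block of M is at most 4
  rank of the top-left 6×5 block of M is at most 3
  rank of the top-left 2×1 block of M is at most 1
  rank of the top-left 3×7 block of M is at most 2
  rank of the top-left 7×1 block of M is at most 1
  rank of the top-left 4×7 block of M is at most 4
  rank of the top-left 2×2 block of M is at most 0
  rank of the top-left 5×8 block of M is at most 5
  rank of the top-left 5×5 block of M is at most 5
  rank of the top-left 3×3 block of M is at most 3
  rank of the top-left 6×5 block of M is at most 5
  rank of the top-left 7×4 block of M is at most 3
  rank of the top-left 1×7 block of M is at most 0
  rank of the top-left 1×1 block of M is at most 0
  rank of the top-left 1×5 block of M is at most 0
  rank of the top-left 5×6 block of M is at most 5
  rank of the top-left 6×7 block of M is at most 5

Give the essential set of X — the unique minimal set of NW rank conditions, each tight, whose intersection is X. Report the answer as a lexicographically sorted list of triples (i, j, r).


The tightest implied rank at each (i,j), from the 21 conditions:

  R[1]: 0, 0, 0, 0, 0, 0, 0, 1
  R[2]: 0, 0, 1, 1, 1, 1, 1, 2
  R[3]: 1, 1, 2, 2, 2, 2, 2, 3
  R[4]: 1, 2, 3, 3, 3, 3, 3, 4
  R[5]: 1, 2, 3, 3, 3, 4, 4, 5
  R[6]: 1, 2, 3, 3, 3, 4, 5, 6
  R[7]: 1, 2, 3, 3, 4, 5, 6, 7
  R[8]: 1, 2, 3, 4, 5, 6, 7, 8

giving w = (8, 3, 1, 2, 6, 7, 5, 4) via Δ²R.

Fulton essential set (4 of the 14 Rothe cells):

[(1, 7, 0), (2, 2, 0), (6, 5, 3), (7, 4, 3)]


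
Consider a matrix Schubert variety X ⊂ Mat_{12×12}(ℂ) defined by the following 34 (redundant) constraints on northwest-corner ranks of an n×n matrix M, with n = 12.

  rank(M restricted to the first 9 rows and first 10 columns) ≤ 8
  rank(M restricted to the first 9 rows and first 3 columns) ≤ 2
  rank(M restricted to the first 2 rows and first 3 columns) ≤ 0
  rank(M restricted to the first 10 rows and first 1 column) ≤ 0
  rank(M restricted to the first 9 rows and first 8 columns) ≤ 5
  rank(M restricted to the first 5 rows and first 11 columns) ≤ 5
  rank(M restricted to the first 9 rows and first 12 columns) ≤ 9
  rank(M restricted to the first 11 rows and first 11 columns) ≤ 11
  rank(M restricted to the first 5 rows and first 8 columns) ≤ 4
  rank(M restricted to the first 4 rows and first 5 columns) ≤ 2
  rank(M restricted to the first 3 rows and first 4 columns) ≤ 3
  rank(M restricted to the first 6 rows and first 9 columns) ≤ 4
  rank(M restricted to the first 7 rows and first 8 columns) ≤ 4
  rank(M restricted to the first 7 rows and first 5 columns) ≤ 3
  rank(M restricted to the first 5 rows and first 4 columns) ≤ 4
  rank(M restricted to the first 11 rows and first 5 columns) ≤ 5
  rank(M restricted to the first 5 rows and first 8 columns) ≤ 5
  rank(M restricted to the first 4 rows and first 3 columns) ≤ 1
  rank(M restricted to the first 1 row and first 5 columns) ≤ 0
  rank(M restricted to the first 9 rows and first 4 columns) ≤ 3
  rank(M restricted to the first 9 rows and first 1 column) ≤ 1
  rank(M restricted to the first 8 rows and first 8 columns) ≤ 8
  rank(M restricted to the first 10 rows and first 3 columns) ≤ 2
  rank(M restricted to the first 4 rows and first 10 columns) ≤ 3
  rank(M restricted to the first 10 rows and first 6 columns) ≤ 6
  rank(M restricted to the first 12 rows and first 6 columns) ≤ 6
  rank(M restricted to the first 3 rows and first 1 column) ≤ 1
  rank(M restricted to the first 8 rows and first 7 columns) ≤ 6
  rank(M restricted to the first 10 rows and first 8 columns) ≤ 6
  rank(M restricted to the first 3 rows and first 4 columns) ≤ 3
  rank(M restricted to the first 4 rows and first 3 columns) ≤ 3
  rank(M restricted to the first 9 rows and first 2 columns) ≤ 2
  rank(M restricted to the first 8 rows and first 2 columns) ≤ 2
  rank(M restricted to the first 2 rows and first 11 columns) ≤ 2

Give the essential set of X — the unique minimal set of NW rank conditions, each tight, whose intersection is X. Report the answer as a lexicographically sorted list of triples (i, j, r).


Rank table r_w(12×12) implied by the 34 constraints:

  0, 0, 0, 0, 0, 1, 1, 1, 1, 1, 1, 1
  0, 0, 0, 1, 1, 2, 2, 2, 2, 2, 2, 2
  0, 1, 1, 2, 2, 3, 3, 3, 3, 3, 3, 3
  0, 1, 1, 2, 2, 3, 3, 3, 3, 3, 4, 4
  0, 1, 2, 3, 3, 4, 4, 4, 4, 4, 5, 5
  0, 1, 2, 3, 3, 4, 4, 4, 4, 5, 6, 6
  0, 1, 2, 3, 3, 4, 4, 4, 5, 6, 7, 7
  0, 1, 2, 3, 4, 5, 5, 5, 6, 7, 8, 8
  0, 1, 2, 3, 4, 5, 5, 5, 6, 7, 8, 9
  0, 1, 2, 3, 4, 5, 6, 6, 7, 8, 9, 10
  1, 2, 3, 4, 5, 6, 7, 7, 8, 9, 10, 11
  1, 2, 3, 4, 5, 6, 7, 8, 9, 10, 11, 12

the unique w with this rank table is (6, 4, 2, 11, 3, 10, 9, 5, 12, 7, 1, 8).

ℓ(w)=31; the 10 essential cells (i,j,r):

[(1, 5, 0), (2, 3, 0), (4, 3, 1), (4, 5, 2), (4, 10, 3), (6, 9, 4), (7, 5, 3), (7, 8, 4), (9, 8, 5), (10, 1, 0)]


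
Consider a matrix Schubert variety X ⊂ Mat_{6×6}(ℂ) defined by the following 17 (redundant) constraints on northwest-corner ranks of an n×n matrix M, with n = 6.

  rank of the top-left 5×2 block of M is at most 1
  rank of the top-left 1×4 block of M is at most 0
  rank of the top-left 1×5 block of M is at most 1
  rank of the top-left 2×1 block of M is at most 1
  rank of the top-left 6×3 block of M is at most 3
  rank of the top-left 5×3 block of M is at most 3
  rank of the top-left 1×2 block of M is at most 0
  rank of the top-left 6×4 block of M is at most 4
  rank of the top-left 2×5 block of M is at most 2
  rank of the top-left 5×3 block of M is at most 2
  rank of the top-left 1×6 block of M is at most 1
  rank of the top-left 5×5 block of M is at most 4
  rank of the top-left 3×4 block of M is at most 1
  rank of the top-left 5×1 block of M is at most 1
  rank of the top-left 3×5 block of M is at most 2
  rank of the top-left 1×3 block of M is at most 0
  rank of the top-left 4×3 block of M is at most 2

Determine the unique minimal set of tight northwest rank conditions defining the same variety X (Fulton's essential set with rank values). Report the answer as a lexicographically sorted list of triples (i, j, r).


Rank table r_w(6×6) implied by the 17 constraints:

  R[1]: 0 0 0 0 1 1
  R[2]: 1 1 1 1 2 2
  R[3]: 1 1 1 1 2 3
  R[4]: 1 1 2 2 3 4
  R[5]: 1 1 2 3 4 5
  R[6]: 1 2 3 4 5 6

hence w(1..6) = (5, 1, 6, 3, 4, 2).

D(w) has 9 cells with 3 SE-corners; essential set:

[(1, 4, 0), (3, 4, 1), (5, 2, 1)]


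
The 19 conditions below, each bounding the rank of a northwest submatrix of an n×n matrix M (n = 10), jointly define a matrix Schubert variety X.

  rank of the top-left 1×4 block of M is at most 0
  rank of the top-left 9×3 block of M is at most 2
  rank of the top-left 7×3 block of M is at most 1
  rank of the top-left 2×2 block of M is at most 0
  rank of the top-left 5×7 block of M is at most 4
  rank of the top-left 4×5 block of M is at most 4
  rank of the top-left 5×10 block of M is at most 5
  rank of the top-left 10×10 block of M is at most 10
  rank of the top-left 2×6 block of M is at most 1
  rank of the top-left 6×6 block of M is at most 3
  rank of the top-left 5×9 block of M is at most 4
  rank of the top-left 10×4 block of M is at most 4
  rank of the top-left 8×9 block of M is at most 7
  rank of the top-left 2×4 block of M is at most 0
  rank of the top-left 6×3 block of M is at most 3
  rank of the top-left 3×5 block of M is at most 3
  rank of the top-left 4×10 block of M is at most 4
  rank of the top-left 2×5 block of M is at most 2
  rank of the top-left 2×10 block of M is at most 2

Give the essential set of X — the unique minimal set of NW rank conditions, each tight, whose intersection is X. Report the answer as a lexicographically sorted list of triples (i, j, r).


Propagating the 19 rank bounds to every northwest block:

  R[1]: 0 | 0 | 0 | 0 | 1 | 1 | 1 | 1 | 1 | 1
  R[2]: 0 | 0 | 0 | 0 | 1 | 1 | 2 | 2 | 2 | 2
  R[3]: 1 | 1 | 1 | 1 | 2 | 2 | 3 | 3 | 3 | 3
  R[4]: 1 | 1 | 1 | 2 | 3 | 3 | 4 | 4 | 4 | 4
  R[5]: 1 | 1 | 1 | 2 | 3 | 3 | 4 | 4 | 4 | 5
  R[6]: 1 | 1 | 1 | 2 | 3 | 3 | 4 | 5 | 5 | 6
  R[7]: 1 | 1 | 1 | 2 | 3 | 4 | 5 | 6 | 6 | 7
  R[8]: 1 | 2 | 2 | 3 | 4 | 5 | 6 | 7 | 7 | 8
  R[9]: 1 | 2 | 2 | 3 | 4 | 5 | 6 | 7 | 8 | 9
  R[10]: 1 | 2 | 3 | 4 | 5 | 6 | 7 | 8 | 9 | 10

second differences of R give the permutation w = (5, 7, 1, 4, 10, 8, 6, 2, 9, 3).

Rothe diagram D(w) (22 cells), 6 SE-corners (essential conditions):

[(2, 4, 0), (2, 6, 1), (5, 9, 4), (6, 6, 3), (7, 3, 1), (9, 3, 2)]


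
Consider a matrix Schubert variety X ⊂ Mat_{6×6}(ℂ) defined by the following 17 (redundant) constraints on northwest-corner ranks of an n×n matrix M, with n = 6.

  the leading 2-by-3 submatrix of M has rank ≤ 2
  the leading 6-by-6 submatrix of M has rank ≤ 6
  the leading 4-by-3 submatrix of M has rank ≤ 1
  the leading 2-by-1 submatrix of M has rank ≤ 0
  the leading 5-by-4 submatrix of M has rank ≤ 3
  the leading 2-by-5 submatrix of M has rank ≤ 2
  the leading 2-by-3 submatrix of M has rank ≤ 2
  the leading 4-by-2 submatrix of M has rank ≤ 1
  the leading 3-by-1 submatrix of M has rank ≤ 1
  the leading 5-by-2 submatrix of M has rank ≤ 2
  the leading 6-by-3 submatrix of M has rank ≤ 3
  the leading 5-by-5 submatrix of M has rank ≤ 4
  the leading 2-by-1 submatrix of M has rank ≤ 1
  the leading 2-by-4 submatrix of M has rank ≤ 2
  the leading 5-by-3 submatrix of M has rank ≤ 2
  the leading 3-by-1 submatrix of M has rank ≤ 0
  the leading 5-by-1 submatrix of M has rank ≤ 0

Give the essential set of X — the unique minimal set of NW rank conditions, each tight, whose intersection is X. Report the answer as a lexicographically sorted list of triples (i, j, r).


Computing R[i][j] = min implied NW-rank bound (n=6, 17 conditions):

  i=1: 0 1 1 1 1 1
  i=2: 0 1 1 2 2 2
  i=3: 0 1 1 2 3 3
  i=4: 0 1 1 2 3 4
  i=5: 0 1 2 3 4 5
  i=6: 1 2 3 4 5 6

second differences of R give the permutation w = (2, 4, 5, 6, 3, 1).

ℓ(w)=8; the 2 essential cells (i,j,r):

[(4, 3, 1), (5, 1, 0)]


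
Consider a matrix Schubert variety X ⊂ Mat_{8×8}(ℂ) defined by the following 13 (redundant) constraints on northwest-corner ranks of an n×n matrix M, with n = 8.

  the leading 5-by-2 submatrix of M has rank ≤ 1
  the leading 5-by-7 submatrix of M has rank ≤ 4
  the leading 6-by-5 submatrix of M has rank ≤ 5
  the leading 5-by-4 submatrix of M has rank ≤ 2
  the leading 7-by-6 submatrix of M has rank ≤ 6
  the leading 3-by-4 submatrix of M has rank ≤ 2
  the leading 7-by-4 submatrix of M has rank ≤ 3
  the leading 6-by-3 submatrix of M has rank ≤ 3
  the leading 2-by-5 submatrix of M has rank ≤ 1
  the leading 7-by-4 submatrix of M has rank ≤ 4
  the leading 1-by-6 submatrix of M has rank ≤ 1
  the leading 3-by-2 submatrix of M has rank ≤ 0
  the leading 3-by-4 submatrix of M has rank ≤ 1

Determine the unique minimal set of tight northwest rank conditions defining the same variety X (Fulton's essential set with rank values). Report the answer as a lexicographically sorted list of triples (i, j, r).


Propagating the 13 rank bounds to every northwest block:

  row 1: 0 0 1 1 1 1 1 1
  row 2: 0 0 1 1 1 2 2 2
  row 3: 0 0 1 1 2 3 3 3
  row 4: 1 1 2 2 3 4 4 4
  row 5: 1 1 2 2 3 4 4 5
  row 6: 1 2 3 3 4 5 5 6
  row 7: 1 2 3 3 4 5 6 7
  row 8: 1 2 3 4 5 6 7 8

giving w = (3, 6, 5, 1, 8, 2, 7, 4) via Δ²R.

|D(w)|=13, |Ess(w)|=7:

[(2, 5, 1), (3, 2, 0), (3, 4, 1), (5, 2, 1), (5, 4, 2), (5, 7, 4), (7, 4, 3)]


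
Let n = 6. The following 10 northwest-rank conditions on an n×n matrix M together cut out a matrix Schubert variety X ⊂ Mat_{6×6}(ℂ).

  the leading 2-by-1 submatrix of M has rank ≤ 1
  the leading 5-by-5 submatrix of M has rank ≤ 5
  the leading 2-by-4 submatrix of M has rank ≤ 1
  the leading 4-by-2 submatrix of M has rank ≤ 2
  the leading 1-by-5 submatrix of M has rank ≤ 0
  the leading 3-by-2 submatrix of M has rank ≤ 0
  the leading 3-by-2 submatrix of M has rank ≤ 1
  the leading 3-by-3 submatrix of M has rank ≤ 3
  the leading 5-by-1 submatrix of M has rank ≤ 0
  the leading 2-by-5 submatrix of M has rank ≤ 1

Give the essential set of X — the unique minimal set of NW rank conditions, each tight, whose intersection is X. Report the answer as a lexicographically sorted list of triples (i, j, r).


Recovering R(i,j) via the rank-extension bound from the 10 conditions:

  i=1: 0 0 0 0 0 1
  i=2: 0 0 1 1 1 2
  i=3: 0 0 1 2 2 3
  i=4: 0 1 2 3 3 4
  i=5: 0 1 2 3 4 5
  i=6: 1 2 3 4 5 6

second differences of R give the permutation w = (6, 3, 4, 2, 5, 1).

|D(w)|=11, |Ess(w)|=3:

[(1, 5, 0), (3, 2, 0), (5, 1, 0)]


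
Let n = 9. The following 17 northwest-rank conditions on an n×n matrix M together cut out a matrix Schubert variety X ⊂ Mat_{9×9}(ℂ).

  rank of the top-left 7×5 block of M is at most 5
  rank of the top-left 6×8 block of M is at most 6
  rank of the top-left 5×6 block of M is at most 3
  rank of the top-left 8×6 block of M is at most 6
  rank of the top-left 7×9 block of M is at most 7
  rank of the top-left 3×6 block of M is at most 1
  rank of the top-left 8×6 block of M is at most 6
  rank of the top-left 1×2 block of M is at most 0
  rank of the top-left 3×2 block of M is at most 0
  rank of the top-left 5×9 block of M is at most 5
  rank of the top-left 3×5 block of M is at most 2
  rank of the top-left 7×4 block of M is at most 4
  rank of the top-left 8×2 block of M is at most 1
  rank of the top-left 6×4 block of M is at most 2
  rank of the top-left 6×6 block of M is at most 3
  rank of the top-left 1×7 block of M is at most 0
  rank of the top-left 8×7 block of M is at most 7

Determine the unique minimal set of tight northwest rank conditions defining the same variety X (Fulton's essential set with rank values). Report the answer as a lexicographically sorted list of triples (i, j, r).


Propagating the 17 rank bounds to every northwest block:

  row 1: 0, 0, 0, 0, 0, 0, 0, 1, 1
  row 2: 0, 0, 1, 1, 1, 1, 1, 2, 2
  row 3: 0, 0, 1, 1, 1, 1, 2, 3, 3
  row 4: 1, 1, 2, 2, 2, 2, 3, 4, 4
  row 5: 1, 1, 2, 2, 3, 3, 4, 5, 5
  row 6: 1, 1, 2, 2, 3, 3, 4, 5, 6
  row 7: 1, 1, 2, 3, 4, 4, 5, 6, 7
  row 8: 1, 1, 2, 3, 4, 5, 6, 7, 8
  row 9: 1, 2, 3, 4, 5, 6, 7, 8, 9

hence w(1..9) = (8, 3, 7, 1, 5, 9, 4, 6, 2).

Fulton essential set (6 of the 21 Rothe cells):

[(1, 7, 0), (3, 2, 0), (3, 6, 1), (6, 4, 2), (6, 6, 3), (8, 2, 1)]


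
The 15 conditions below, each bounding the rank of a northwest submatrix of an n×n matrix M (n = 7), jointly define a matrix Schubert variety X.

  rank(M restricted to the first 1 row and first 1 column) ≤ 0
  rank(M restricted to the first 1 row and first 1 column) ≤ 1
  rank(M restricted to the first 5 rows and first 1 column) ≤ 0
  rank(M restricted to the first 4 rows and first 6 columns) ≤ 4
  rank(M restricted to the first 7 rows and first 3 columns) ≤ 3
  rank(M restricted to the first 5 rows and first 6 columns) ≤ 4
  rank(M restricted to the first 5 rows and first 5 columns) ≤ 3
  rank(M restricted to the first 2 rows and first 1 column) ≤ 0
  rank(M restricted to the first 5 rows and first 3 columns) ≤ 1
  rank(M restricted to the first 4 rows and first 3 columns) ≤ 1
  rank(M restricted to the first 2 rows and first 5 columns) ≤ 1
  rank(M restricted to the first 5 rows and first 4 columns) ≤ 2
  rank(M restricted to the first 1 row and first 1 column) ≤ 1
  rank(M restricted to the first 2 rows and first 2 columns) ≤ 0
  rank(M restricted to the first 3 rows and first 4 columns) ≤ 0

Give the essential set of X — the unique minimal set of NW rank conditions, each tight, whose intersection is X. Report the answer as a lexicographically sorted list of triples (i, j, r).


Reconstructing r_w from the 15 given conditions:

  i=1: 0, 0, 0, 0, 1, 1, 1
  i=2: 0, 0, 0, 0, 1, 2, 2
  i=3: 0, 0, 0, 0, 1, 2, 3
  i=4: 0, 1, 1, 1, 2, 3, 4
  i=5: 0, 1, 1, 2, 3, 4, 5
  i=6: 1, 2, 2, 3, 4, 5, 6
  i=7: 1, 2, 3, 4, 5, 6, 7

second differences of R give the permutation w = (5, 6, 7, 2, 4, 1, 3).

D(w) has 15 cells with 3 SE-corners; essential set:

[(3, 4, 0), (5, 1, 0), (5, 3, 1)]


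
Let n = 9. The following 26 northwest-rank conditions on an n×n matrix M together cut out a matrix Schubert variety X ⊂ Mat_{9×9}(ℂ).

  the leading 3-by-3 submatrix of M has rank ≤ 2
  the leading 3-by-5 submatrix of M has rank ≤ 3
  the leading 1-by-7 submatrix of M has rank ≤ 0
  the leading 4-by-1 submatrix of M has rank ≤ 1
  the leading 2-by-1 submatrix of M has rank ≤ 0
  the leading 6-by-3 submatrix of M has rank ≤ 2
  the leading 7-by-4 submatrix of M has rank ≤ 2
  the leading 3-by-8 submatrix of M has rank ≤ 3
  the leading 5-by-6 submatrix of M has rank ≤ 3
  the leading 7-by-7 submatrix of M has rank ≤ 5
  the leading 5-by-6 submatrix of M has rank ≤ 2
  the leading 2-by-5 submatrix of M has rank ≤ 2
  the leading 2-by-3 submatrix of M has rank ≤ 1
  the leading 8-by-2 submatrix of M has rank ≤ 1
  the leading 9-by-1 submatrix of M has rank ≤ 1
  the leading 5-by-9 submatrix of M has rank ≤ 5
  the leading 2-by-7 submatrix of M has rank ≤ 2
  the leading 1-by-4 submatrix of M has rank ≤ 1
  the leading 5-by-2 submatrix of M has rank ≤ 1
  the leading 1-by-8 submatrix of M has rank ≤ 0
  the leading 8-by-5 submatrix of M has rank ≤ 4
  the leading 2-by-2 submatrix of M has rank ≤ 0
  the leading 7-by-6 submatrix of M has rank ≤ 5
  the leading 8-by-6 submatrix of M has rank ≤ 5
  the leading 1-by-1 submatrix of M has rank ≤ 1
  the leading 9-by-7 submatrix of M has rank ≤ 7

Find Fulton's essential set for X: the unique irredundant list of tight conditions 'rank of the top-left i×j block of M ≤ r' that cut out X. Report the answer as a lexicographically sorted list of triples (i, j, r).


The tightest implied rank at each (i,j), from the 26 conditions:

  row 1: 0  0  0  0  0  0  0  0  1
  row 2: 0  0  1  1  1  1  1  1  2
  row 3: 1  1  2  2  2  2  2  2  3
  row 4: 1  1  2  2  2  2  3  3  4
  row 5: 1  1  2  2  2  2  3  4  5
  row 6: 1  1  2  2  3  3  4  5  6
  row 7: 1  1  2  2  3  4  5  6  7
  row 8: 1  1  2  3  4  5  6  7  8
  row 9: 1  2  3  4  5  6  7  8  9

second differences of R give the permutation w = (9, 3, 1, 7, 8, 5, 6, 4, 2).

Rothe diagram D(w) (23 cells), 5 SE-corners (essential conditions):

[(1, 8, 0), (2, 2, 0), (5, 6, 2), (7, 4, 2), (8, 2, 1)]


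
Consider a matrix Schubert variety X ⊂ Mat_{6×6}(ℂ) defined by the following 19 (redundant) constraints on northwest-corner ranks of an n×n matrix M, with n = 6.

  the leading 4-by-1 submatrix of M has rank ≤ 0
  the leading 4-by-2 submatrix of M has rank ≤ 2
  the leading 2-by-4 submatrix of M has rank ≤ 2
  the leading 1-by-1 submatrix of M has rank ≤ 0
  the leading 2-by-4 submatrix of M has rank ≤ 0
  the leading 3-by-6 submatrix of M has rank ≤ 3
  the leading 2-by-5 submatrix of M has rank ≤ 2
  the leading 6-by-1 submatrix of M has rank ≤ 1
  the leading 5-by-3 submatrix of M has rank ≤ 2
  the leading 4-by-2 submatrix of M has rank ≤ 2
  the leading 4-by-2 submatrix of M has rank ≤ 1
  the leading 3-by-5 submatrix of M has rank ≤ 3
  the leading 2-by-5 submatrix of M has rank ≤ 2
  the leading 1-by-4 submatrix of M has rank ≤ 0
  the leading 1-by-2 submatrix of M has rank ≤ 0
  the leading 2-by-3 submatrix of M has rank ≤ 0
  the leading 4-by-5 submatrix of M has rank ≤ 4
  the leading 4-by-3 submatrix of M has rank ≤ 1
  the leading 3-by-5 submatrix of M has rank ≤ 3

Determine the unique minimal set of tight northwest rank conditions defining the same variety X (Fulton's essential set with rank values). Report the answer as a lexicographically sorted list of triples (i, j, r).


Reconstructing r_w from the 19 given conditions:

  row 1: 0  0  0  0  1  1
  row 2: 0  0  0  0  1  2
  row 3: 0  1  1  1  2  3
  row 4: 0  1  1  2  3  4
  row 5: 1  2  2  3  4  5
  row 6: 1  2  3  4  5  6

so w = (5, 6, 2, 4, 1, 3).

D(w) has 11 cells with 3 SE-corners; essential set:

[(2, 4, 0), (4, 1, 0), (4, 3, 1)]


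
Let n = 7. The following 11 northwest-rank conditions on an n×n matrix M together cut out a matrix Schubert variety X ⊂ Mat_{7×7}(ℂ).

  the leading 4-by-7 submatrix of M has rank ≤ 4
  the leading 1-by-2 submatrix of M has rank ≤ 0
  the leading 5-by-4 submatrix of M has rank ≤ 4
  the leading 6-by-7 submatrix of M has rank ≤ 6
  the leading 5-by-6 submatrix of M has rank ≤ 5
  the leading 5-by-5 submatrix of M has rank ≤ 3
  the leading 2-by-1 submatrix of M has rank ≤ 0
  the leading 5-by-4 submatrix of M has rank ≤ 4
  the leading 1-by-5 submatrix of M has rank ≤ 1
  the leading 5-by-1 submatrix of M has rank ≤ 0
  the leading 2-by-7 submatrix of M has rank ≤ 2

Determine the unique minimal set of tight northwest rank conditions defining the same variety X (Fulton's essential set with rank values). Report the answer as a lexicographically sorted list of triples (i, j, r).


Reconstructing r_w from the 11 given conditions:

  R[1]: 0, 0, 1, 1, 1, 1, 1
  R[2]: 0, 1, 2, 2, 2, 2, 2
  R[3]: 0, 1, 2, 3, 3, 3, 3
  R[4]: 0, 1, 2, 3, 3, 4, 4
  R[5]: 0, 1, 2, 3, 3, 4, 5
  R[6]: 1, 2, 3, 4, 4, 5, 6
  R[7]: 1, 2, 3, 4, 5, 6, 7

the unique w with this rank table is (3, 2, 4, 6, 7, 1, 5).

ℓ(w)=8; the 3 essential cells (i,j,r):

[(1, 2, 0), (5, 1, 0), (5, 5, 3)]


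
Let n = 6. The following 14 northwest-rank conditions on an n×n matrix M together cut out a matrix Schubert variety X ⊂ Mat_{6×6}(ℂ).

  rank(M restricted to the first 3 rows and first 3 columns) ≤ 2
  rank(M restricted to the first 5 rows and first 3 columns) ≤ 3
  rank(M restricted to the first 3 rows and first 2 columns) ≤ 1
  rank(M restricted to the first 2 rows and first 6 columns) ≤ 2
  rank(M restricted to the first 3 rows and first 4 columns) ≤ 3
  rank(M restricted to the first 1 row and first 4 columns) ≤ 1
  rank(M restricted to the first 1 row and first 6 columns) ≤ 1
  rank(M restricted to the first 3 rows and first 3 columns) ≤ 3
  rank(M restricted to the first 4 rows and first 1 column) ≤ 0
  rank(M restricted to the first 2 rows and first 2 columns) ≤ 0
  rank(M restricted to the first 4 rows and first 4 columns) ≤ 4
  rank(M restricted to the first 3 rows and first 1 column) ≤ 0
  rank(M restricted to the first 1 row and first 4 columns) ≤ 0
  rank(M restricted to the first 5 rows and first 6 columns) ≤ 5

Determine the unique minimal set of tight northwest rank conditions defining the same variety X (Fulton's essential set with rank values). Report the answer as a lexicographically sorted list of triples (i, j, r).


Recovering R(i,j) via the rank-extension bound from the 14 conditions:

  R[1]: 0 | 0 | 0 | 0 | 1 | 1
  R[2]: 0 | 0 | 1 | 1 | 2 | 2
  R[3]: 0 | 1 | 2 | 2 | 3 | 3
  R[4]: 0 | 1 | 2 | 3 | 4 | 4
  R[5]: 1 | 2 | 3 | 4 | 5 | 5
  R[6]: 1 | 2 | 3 | 4 | 5 | 6

hence w(1..6) = (5, 3, 2, 4, 1, 6).

Fulton essential set (3 of the 8 Rothe cells):

[(1, 4, 0), (2, 2, 0), (4, 1, 0)]


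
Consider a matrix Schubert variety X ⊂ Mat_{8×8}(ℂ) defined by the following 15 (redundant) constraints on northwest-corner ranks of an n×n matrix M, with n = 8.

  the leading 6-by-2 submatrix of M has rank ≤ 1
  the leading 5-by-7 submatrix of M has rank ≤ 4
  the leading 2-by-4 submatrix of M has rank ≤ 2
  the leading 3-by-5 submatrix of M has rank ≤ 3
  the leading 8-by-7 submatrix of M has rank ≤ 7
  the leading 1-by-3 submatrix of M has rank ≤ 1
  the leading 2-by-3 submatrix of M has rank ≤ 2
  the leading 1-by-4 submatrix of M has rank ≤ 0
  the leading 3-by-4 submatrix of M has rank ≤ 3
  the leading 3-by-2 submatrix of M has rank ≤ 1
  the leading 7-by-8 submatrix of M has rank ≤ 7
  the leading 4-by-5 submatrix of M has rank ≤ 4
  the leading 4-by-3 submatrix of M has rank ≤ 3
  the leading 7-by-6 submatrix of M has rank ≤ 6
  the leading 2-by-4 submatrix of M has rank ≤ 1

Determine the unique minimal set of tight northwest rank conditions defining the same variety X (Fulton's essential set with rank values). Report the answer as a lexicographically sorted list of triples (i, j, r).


Recovering R(i,j) via the rank-extension bound from the 15 conditions:

  row 1: 0  0  0  0  1  1  1  1
  row 2: 1  1  1  1  2  2  2  2
  row 3: 1  1  2  2  3  3  3  3
  row 4: 1  1  2  3  4  4  4  4
  row 5: 1  1  2  3  4  4  4  5
  row 6: 1  1  2  3  4  5  5  6
  row 7: 1  2  3  4  5  6  6  7
  row 8: 1  2  3  4  5  6  7  8

reading off 1-entries of Δ²R: w = (5, 1, 3, 4, 8, 6, 2, 7).

|D(w)|=10, |Ess(w)|=3:

[(1, 4, 0), (5, 7, 4), (6, 2, 1)]


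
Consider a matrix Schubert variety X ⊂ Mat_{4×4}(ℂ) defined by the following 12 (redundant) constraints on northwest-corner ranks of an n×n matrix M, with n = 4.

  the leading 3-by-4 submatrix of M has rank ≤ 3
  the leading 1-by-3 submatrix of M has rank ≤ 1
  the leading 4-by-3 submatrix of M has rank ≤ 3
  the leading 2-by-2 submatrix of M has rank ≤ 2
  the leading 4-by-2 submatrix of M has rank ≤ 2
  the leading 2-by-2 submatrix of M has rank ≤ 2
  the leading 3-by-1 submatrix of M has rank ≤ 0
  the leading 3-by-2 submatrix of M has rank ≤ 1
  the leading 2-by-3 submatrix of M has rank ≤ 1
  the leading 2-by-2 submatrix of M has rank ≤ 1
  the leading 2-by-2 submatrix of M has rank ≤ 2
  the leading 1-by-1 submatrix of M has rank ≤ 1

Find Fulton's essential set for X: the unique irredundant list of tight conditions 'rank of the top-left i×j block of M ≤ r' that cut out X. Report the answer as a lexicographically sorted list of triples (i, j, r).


The tightest implied rank at each (i,j), from the 12 conditions:

  R[1]: 0, 1, 1, 1
  R[2]: 0, 1, 1, 2
  R[3]: 0, 1, 2, 3
  R[4]: 1, 2, 3, 4

so w = (2, 4, 3, 1).

D(w) has 4 cells with 2 SE-corners; essential set:

[(2, 3, 1), (3, 1, 0)]


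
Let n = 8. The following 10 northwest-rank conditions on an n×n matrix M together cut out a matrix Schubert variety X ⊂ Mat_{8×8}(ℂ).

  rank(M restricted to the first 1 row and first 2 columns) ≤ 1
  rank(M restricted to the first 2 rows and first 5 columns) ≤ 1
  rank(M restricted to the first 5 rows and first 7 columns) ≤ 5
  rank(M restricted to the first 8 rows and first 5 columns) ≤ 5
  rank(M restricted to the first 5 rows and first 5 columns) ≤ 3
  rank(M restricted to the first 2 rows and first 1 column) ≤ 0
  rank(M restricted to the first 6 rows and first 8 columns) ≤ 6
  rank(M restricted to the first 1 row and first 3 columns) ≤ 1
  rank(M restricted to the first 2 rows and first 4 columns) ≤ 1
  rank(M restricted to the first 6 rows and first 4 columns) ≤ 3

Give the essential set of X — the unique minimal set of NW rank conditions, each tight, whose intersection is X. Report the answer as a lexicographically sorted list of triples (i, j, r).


Rank table r_w(8×8) implied by the 10 constraints:

  i=1: 0 | 1 | 1 | 1 | 1 | 1 | 1 | 1
  i=2: 0 | 1 | 1 | 1 | 1 | 2 | 2 | 2
  i=3: 1 | 2 | 2 | 2 | 2 | 3 | 3 | 3
  i=4: 1 | 2 | 3 | 3 | 3 | 4 | 4 | 4
  i=5: 1 | 2 | 3 | 3 | 3 | 4 | 5 | 5
  i=6: 1 | 2 | 3 | 3 | 4 | 5 | 6 | 6
  i=7: 1 | 2 | 3 | 4 | 5 | 6 | 7 | 7
  i=8: 1 | 2 | 3 | 4 | 5 | 6 | 7 | 8

so w = (2, 6, 1, 3, 7, 5, 4, 8).

Rothe diagram D(w) (8 cells), 4 SE-corners (essential conditions):

[(2, 1, 0), (2, 5, 1), (5, 5, 3), (6, 4, 3)]


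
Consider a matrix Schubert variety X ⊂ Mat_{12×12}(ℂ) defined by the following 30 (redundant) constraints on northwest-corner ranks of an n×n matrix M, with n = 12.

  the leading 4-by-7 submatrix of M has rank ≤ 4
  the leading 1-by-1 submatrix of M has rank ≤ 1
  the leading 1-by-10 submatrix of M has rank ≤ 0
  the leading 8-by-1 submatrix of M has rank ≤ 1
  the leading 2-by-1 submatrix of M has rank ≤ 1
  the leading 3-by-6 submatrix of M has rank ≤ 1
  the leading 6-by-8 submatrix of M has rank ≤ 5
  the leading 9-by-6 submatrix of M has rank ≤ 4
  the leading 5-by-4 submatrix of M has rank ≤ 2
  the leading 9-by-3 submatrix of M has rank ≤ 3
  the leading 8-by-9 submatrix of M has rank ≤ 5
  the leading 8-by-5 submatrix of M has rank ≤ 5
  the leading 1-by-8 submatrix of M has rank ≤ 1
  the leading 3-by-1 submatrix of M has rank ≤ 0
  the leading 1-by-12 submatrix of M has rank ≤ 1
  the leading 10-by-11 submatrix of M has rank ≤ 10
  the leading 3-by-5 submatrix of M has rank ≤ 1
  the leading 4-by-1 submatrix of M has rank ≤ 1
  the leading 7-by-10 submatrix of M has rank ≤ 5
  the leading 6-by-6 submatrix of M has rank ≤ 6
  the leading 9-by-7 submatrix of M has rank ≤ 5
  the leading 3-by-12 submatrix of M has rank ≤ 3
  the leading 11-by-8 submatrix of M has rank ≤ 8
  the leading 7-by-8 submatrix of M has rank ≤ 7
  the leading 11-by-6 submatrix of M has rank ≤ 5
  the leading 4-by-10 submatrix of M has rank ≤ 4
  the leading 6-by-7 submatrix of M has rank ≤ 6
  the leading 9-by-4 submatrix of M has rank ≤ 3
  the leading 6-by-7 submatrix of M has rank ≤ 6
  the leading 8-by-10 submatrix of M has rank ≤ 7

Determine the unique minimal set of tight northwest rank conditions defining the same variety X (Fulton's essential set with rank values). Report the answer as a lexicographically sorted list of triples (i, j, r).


The tightest implied rank at each (i,j), from the 30 conditions:

  0 0 0 0 0 0 0 0 0 0 1 1
  0 1 1 1 1 1 1 1 1 1 2 2
  0 1 1 1 1 1 2 2 2 2 3 3
  1 2 2 2 2 2 3 3 3 3 4 4
  1 2 2 2 3 3 4 4 4 4 5 5
  1 2 3 3 4 4 5 5 5 5 6 6
  1 2 3 3 4 4 5 5 5 5 6 7
  1 2 3 3 4 4 5 5 5 6 7 8
  1 2 3 3 4 4 5 6 6 7 8 9
  1 2 3 4 5 5 6 7 7 8 9 10
  1 2 3 4 5 5 6 7 8 9 10 11
  1 2 3 4 5 6 7 8 9 10 11 12

giving w = (11, 2, 7, 1, 5, 3, 12, 10, 8, 4, 9, 6) via Δ²R.

9 SE-corners of the 30-cell Rothe diagram give Ess(w):

[(1, 10, 0), (3, 1, 0), (3, 6, 1), (5, 4, 2), (7, 10, 5), (8, 9, 5), (9, 4, 3), (9, 6, 4), (11, 6, 5)]
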